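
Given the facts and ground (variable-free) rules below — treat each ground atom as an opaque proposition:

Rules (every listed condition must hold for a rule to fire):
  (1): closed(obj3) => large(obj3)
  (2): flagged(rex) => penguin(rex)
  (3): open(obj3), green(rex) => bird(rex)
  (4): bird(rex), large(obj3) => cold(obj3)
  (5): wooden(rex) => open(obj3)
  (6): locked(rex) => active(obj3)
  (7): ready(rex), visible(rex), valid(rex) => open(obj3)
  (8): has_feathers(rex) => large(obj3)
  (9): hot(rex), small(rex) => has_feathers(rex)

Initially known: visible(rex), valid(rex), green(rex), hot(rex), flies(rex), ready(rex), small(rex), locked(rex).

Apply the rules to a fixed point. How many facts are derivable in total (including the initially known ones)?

14

[1] (6) [locked(rex) => active(obj3)]; (7) [ready(rex), visible(rex), valid(rex) => open(obj3)]; (9) [hot(rex), small(rex) => has_feathers(rex)]. ⇒ new: active(obj3), open(obj3), has_feathers(rex).
[2] (3) [open(obj3), green(rex) => bird(rex)]; (8) [has_feathers(rex) => large(obj3)]. ⇒ new: bird(rex), large(obj3).
[3] (4) [bird(rex), large(obj3) => cold(obj3)]. ⇒ new: cold(obj3).
Closure: {active(obj3), bird(rex), cold(obj3), flies(rex), green(rex), has_feathers(rex), hot(rex), large(obj3), locked(rex), open(obj3), ready(rex), small(rex), valid(rex), visible(rex)} — 14 facts.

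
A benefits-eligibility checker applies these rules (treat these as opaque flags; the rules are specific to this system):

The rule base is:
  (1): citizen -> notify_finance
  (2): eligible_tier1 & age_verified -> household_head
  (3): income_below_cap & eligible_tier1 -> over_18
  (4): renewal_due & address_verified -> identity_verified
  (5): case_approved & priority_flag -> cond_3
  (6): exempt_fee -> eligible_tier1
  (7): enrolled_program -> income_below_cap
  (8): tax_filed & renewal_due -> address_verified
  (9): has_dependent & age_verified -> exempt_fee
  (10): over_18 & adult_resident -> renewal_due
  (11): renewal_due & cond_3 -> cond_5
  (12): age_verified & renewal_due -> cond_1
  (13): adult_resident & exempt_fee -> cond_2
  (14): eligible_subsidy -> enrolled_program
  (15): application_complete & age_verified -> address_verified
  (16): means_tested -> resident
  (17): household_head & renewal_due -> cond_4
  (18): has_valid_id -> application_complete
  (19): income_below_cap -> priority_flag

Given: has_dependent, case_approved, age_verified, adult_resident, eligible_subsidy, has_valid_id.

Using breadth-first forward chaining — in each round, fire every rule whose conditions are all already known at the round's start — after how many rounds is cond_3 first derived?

Round 1 fires (9), (14), (18), giving exempt_fee, enrolled_program, application_complete.
Round 2 fires (6), (7), (13), (15), giving eligible_tier1, income_below_cap, cond_2, address_verified.
Round 3 fires (2), (3), (19), giving household_head, over_18, priority_flag.
Round 4 fires (5), (10), giving cond_3, renewal_due.
cond_3 first appears in round 4.

4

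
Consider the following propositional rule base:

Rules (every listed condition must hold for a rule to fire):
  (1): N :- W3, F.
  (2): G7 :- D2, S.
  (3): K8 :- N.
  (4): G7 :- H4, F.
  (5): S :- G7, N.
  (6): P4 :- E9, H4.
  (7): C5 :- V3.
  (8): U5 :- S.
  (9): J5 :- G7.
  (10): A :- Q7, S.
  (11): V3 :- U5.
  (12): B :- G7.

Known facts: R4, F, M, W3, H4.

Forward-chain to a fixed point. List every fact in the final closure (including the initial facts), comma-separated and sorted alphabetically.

[1] (1) [N :- W3, F.]; (4) [G7 :- H4, F.]. ⇒ new: N, G7.
[2] (3) [K8 :- N.]; (5) [S :- G7, N.]; (9) [J5 :- G7.]; (12) [B :- G7.]. ⇒ new: K8, S, J5, B.
[3] (8) [U5 :- S.]. ⇒ new: U5.
[4] (11) [V3 :- U5.]. ⇒ new: V3.
[5] (7) [C5 :- V3.]. ⇒ new: C5.

B, C5, F, G7, H4, J5, K8, M, N, R4, S, U5, V3, W3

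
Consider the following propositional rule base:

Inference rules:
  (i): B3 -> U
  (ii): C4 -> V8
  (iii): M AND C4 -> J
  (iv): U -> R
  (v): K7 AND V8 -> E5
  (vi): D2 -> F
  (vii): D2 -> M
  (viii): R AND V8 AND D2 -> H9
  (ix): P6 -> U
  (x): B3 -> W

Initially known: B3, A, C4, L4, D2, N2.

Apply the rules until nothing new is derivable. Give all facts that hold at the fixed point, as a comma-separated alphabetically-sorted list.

A, B3, C4, D2, F, H9, J, L4, M, N2, R, U, V8, W

Round 1 — (i), (ii), (vi), (vii), (x), derive U, V8, F, M, W.
Round 2 — (iii), (iv), derive J, R.
Round 3 — (viii), derive H9.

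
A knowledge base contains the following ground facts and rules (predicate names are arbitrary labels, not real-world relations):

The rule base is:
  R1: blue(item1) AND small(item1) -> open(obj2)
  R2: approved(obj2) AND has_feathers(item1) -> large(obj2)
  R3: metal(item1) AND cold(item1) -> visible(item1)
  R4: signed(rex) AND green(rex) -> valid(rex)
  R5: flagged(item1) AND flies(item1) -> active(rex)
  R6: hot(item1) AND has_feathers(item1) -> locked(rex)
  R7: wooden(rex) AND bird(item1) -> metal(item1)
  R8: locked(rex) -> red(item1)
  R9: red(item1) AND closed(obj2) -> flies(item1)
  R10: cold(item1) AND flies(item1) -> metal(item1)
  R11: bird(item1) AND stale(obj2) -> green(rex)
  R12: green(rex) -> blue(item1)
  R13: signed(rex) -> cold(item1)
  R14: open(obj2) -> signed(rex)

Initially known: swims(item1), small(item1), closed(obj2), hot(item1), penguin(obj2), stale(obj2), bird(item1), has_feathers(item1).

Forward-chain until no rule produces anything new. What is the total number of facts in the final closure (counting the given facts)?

Round 1: R6 [hot(item1) AND has_feathers(item1) -> locked(rex)]; R11 [bird(item1) AND stale(obj2) -> green(rex)]. Adds locked(rex), green(rex).
Round 2: R8 [locked(rex) -> red(item1)]; R12 [green(rex) -> blue(item1)]. Adds red(item1), blue(item1).
Round 3: R1 [blue(item1) AND small(item1) -> open(obj2)]; R9 [red(item1) AND closed(obj2) -> flies(item1)]. Adds open(obj2), flies(item1).
Round 4: R14 [open(obj2) -> signed(rex)]. Adds signed(rex).
Round 5: R4 [signed(rex) AND green(rex) -> valid(rex)]; R13 [signed(rex) -> cold(item1)]. Adds valid(rex), cold(item1).
Round 6: R10 [cold(item1) AND flies(item1) -> metal(item1)]. Adds metal(item1).
Round 7: R3 [metal(item1) AND cold(item1) -> visible(item1)]. Adds visible(item1).
Closure: {bird(item1), blue(item1), closed(obj2), cold(item1), flies(item1), green(rex), has_feathers(item1), hot(item1), locked(rex), metal(item1), open(obj2), penguin(obj2), red(item1), signed(rex), small(item1), stale(obj2), swims(item1), valid(rex), visible(item1)} — 19 facts.

19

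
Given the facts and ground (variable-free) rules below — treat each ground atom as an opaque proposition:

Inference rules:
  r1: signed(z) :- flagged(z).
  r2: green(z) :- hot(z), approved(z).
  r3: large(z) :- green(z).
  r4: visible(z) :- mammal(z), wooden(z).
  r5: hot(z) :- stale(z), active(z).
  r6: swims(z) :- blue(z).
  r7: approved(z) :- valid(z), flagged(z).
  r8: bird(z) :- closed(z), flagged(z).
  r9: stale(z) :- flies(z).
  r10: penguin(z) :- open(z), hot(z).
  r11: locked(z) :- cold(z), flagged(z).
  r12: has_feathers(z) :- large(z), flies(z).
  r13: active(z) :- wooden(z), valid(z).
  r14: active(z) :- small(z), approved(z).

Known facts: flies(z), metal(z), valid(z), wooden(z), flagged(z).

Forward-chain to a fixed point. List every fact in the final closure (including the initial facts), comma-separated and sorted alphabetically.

Round 1 — r1, r7, r9, r13, derive signed(z), approved(z), stale(z), active(z).
Round 2 — r5, derive hot(z).
Round 3 — r2, derive green(z).
Round 4 — r3, derive large(z).
Round 5 — r12, derive has_feathers(z).

active(z), approved(z), flagged(z), flies(z), green(z), has_feathers(z), hot(z), large(z), metal(z), signed(z), stale(z), valid(z), wooden(z)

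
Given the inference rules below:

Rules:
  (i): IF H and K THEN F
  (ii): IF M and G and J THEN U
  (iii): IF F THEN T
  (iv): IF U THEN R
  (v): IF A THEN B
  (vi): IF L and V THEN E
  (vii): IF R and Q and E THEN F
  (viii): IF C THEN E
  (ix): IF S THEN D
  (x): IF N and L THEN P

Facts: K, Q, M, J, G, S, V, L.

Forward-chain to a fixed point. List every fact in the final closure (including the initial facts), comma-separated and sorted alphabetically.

Round 1: (ii) [IF M and G and J THEN U]; (vi) [IF L and V THEN E]; (ix) [IF S THEN D]. New: U, E, D.
Round 2: (iv) [IF U THEN R]. New: R.
Round 3: (vii) [IF R and Q and E THEN F]. New: F.
Round 4: (iii) [IF F THEN T]. New: T.

D, E, F, G, J, K, L, M, Q, R, S, T, U, V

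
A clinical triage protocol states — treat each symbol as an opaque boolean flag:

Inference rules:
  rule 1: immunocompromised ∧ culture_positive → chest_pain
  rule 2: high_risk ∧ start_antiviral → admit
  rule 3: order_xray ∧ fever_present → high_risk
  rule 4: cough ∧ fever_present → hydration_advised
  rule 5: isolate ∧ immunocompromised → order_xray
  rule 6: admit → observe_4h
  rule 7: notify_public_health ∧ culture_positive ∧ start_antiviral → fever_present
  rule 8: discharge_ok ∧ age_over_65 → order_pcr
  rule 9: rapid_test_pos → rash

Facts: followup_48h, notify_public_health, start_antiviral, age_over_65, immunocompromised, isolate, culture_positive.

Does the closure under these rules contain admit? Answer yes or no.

Round 1: rule 1 [immunocompromised ∧ culture_positive → chest_pain]; rule 5 [isolate ∧ immunocompromised → order_xray]; rule 7 [notify_public_health ∧ culture_positive ∧ start_antiviral → fever_present]. New: chest_pain, order_xray, fever_present.
Round 2: rule 3 [order_xray ∧ fever_present → high_risk]. New: high_risk.
Round 3: rule 2 [high_risk ∧ start_antiviral → admit]. New: admit.
Round 4: rule 6 [admit → observe_4h]. New: observe_4h.
admit appears in round 3, so it is derivable.

yes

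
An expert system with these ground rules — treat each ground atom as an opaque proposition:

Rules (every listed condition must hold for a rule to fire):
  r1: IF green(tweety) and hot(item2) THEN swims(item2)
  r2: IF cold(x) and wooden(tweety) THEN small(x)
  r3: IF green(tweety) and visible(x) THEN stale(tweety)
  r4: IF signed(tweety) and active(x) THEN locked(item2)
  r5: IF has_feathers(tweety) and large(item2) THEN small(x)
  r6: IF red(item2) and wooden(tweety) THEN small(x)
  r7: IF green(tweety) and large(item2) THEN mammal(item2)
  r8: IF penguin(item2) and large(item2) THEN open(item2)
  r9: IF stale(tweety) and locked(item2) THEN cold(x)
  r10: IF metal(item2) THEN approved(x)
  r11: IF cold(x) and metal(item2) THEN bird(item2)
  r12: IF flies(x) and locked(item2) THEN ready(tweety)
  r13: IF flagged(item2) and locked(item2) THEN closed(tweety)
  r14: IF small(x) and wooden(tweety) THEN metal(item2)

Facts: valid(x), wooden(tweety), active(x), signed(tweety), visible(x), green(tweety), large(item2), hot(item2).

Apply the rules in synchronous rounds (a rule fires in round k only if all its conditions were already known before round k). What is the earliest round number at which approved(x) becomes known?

Round 1: r1 [IF green(tweety) and hot(item2) THEN swims(item2)]; r3 [IF green(tweety) and visible(x) THEN stale(tweety)]; r4 [IF signed(tweety) and active(x) THEN locked(item2)]; r7 [IF green(tweety) and large(item2) THEN mammal(item2)]. Adds swims(item2), stale(tweety), locked(item2), mammal(item2).
Round 2: r9 [IF stale(tweety) and locked(item2) THEN cold(x)]. Adds cold(x).
Round 3: r2 [IF cold(x) and wooden(tweety) THEN small(x)]. Adds small(x).
Round 4: r14 [IF small(x) and wooden(tweety) THEN metal(item2)]. Adds metal(item2).
Round 5: r10 [IF metal(item2) THEN approved(x)]; r11 [IF cold(x) and metal(item2) THEN bird(item2)]. Adds approved(x), bird(item2).
approved(x) first appears in round 5.

5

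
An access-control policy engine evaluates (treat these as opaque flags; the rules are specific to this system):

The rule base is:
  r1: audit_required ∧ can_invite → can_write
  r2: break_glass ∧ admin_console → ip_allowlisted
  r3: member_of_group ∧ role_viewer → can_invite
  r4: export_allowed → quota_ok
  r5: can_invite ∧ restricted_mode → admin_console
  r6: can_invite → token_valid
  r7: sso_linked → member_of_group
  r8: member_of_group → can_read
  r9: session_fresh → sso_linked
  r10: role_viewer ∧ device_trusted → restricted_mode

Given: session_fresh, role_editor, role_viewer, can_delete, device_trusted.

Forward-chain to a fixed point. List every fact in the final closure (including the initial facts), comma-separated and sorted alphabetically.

admin_console, can_delete, can_invite, can_read, device_trusted, member_of_group, restricted_mode, role_editor, role_viewer, session_fresh, sso_linked, token_valid

[1] r9 [session_fresh → sso_linked]; r10 [role_viewer ∧ device_trusted → restricted_mode]. ⇒ new: sso_linked, restricted_mode.
[2] r7 [sso_linked → member_of_group]. ⇒ new: member_of_group.
[3] r3 [member_of_group ∧ role_viewer → can_invite]; r8 [member_of_group → can_read]. ⇒ new: can_invite, can_read.
[4] r5 [can_invite ∧ restricted_mode → admin_console]; r6 [can_invite → token_valid]. ⇒ new: admin_console, token_valid.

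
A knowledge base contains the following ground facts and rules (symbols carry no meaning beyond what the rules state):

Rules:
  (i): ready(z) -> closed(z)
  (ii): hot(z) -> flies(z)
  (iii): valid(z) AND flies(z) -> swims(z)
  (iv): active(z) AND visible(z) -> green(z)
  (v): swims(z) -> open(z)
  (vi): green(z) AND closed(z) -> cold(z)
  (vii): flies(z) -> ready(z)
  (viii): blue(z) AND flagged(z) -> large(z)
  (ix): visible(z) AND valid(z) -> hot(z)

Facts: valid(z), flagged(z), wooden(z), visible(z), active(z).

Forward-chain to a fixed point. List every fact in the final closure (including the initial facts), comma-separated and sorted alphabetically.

active(z), closed(z), cold(z), flagged(z), flies(z), green(z), hot(z), open(z), ready(z), swims(z), valid(z), visible(z), wooden(z)

Round 1: (iv) [active(z) AND visible(z) -> green(z)]; (ix) [visible(z) AND valid(z) -> hot(z)]. New: green(z), hot(z).
Round 2: (ii) [hot(z) -> flies(z)]. New: flies(z).
Round 3: (iii) [valid(z) AND flies(z) -> swims(z)]; (vii) [flies(z) -> ready(z)]. New: swims(z), ready(z).
Round 4: (i) [ready(z) -> closed(z)]; (v) [swims(z) -> open(z)]. New: closed(z), open(z).
Round 5: (vi) [green(z) AND closed(z) -> cold(z)]. New: cold(z).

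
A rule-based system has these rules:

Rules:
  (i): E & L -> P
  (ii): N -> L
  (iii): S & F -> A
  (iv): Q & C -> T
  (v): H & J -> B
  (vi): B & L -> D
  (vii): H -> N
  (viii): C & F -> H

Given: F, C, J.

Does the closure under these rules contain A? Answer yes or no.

[1] (viii) [C & F -> H]. ⇒ new: H.
[2] (v) [H & J -> B]; (vii) [H -> N]. ⇒ new: B, N.
[3] (ii) [N -> L]. ⇒ new: L.
[4] (vi) [B & L -> D]. ⇒ new: D.
Fixed point reached. A is concluded only by (iii); (iii) needs S (never derived).

no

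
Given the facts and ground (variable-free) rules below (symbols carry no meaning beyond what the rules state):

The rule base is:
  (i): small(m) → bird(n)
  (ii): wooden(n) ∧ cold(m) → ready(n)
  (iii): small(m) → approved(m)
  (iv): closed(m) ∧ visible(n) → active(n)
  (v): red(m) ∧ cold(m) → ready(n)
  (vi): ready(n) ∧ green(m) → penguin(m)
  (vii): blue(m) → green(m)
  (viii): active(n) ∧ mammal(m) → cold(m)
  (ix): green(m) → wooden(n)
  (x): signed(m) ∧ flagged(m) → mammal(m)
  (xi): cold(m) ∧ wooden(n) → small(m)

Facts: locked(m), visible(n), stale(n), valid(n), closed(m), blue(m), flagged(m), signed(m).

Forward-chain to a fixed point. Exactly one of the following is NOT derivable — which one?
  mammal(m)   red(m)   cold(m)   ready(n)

red(m)

Round 1: (iv) [closed(m) ∧ visible(n) → active(n)]; (vii) [blue(m) → green(m)]; (x) [signed(m) ∧ flagged(m) → mammal(m)]. Adds active(n), green(m), mammal(m).
Round 2: (viii) [active(n) ∧ mammal(m) → cold(m)]; (ix) [green(m) → wooden(n)]. Adds cold(m), wooden(n).
Round 3: (ii) [wooden(n) ∧ cold(m) → ready(n)]; (xi) [cold(m) ∧ wooden(n) → small(m)]. Adds ready(n), small(m).
Round 4: (i) [small(m) → bird(n)]; (iii) [small(m) → approved(m)]; (vi) [ready(n) ∧ green(m) → penguin(m)]. Adds bird(n), approved(m), penguin(m).
Derived: mammal(m) (round 1), cold(m) (round 2), ready(n) (round 3). red(m) never appears in any round.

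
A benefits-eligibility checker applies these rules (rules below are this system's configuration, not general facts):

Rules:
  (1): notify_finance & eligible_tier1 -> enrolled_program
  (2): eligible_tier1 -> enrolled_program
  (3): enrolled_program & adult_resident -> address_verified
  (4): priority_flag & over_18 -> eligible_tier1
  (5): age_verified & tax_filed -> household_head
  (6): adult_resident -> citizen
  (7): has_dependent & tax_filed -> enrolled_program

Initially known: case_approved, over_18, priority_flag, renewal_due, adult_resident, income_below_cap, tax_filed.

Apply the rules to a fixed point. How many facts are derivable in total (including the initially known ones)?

11

[1] (4) [priority_flag & over_18 -> eligible_tier1]; (6) [adult_resident -> citizen]. ⇒ new: eligible_tier1, citizen.
[2] (2) [eligible_tier1 -> enrolled_program]. ⇒ new: enrolled_program.
[3] (3) [enrolled_program & adult_resident -> address_verified]. ⇒ new: address_verified.
Closure: {address_verified, adult_resident, case_approved, citizen, eligible_tier1, enrolled_program, income_below_cap, over_18, priority_flag, renewal_due, tax_filed} — 11 facts.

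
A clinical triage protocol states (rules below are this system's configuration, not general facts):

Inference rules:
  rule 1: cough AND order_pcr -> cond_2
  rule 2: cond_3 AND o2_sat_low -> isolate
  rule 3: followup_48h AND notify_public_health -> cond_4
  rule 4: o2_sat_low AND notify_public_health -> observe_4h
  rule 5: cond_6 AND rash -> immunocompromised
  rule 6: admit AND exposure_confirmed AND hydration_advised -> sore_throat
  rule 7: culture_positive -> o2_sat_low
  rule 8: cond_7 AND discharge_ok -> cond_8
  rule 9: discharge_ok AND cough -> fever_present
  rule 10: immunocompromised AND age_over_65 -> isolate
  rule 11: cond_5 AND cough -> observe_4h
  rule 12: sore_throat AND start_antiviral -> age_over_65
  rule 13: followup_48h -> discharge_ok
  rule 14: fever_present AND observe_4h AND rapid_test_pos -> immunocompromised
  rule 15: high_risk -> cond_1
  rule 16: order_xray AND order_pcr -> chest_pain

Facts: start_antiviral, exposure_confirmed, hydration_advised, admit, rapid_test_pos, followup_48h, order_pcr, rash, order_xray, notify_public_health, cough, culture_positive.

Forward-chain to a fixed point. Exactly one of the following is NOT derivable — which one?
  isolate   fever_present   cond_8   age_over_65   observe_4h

cond_8

Round 1: rule 1 [cough AND order_pcr -> cond_2]; rule 3 [followup_48h AND notify_public_health -> cond_4]; rule 6 [admit AND exposure_confirmed AND hydration_advised -> sore_throat]; rule 7 [culture_positive -> o2_sat_low]; rule 13 [followup_48h -> discharge_ok]; rule 16 [order_xray AND order_pcr -> chest_pain]. New: cond_2, cond_4, sore_throat, o2_sat_low, discharge_ok, chest_pain.
Round 2: rule 4 [o2_sat_low AND notify_public_health -> observe_4h]; rule 9 [discharge_ok AND cough -> fever_present]; rule 12 [sore_throat AND start_antiviral -> age_over_65]. New: observe_4h, fever_present, age_over_65.
Round 3: rule 14 [fever_present AND observe_4h AND rapid_test_pos -> immunocompromised]. New: immunocompromised.
Round 4: rule 10 [immunocompromised AND age_over_65 -> isolate]. New: isolate.
Derived: observe_4h (round 2), age_over_65 (round 2), fever_present (round 2), isolate (round 4). cond_8 never appears in any round.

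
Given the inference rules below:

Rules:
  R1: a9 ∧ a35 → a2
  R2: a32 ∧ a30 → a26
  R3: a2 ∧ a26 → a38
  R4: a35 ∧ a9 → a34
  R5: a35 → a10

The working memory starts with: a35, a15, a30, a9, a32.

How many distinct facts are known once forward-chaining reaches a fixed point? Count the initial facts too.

10

[1] R1 [a9 ∧ a35 → a2]; R2 [a32 ∧ a30 → a26]; R4 [a35 ∧ a9 → a34]; R5 [a35 → a10]. ⇒ new: a2, a26, a34, a10.
[2] R3 [a2 ∧ a26 → a38]. ⇒ new: a38.
Closure: {a10, a15, a2, a26, a30, a32, a34, a35, a38, a9} — 10 facts.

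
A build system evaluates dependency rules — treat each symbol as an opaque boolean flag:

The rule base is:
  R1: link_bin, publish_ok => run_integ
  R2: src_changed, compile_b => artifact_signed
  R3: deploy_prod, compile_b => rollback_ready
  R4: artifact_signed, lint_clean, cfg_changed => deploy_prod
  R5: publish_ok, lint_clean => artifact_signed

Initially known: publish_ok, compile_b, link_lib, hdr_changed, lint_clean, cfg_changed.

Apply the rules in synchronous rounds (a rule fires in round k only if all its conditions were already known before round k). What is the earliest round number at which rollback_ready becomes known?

3

Round 1 fires R5, giving artifact_signed.
Round 2 fires R4, giving deploy_prod.
Round 3 fires R3, giving rollback_ready.
rollback_ready first appears in round 3.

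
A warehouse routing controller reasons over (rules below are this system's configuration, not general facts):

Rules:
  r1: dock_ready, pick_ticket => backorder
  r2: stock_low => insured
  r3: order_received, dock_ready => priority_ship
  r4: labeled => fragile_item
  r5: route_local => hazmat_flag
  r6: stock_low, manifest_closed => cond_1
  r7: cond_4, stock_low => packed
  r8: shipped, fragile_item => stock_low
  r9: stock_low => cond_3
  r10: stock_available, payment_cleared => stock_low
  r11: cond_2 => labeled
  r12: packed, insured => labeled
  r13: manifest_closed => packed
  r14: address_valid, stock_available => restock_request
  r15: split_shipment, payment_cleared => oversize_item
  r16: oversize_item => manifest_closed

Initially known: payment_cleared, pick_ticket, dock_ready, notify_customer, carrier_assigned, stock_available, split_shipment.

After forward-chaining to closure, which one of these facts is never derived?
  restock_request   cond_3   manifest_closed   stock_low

Round 1 fires r1, r10, r15, giving backorder, stock_low, oversize_item.
Round 2 fires r2, r9, r16, giving insured, cond_3, manifest_closed.
Round 3 fires r6, r13, giving cond_1, packed.
Round 4 fires r12, giving labeled.
Round 5 fires r4, giving fragile_item.
Derived: manifest_closed (round 2), cond_3 (round 2), stock_low (round 1). restock_request never appears in any round.

restock_request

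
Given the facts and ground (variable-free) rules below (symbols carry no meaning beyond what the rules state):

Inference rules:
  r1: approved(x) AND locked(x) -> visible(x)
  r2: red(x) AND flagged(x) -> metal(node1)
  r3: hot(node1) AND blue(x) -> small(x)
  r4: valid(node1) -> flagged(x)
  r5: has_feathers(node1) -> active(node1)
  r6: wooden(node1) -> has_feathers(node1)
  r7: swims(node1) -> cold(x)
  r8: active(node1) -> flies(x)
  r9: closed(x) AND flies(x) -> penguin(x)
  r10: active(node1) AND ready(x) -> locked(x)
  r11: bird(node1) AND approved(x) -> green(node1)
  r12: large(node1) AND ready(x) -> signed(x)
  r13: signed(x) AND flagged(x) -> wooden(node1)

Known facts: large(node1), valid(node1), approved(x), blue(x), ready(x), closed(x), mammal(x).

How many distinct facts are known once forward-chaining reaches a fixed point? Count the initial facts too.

16

Round 1 — r4, r12, derive flagged(x), signed(x).
Round 2 — r13, derive wooden(node1).
Round 3 — r6, derive has_feathers(node1).
Round 4 — r5, derive active(node1).
Round 5 — r8, r10, derive flies(x), locked(x).
Round 6 — r1, r9, derive visible(x), penguin(x).
Closure: {active(node1), approved(x), blue(x), closed(x), flagged(x), flies(x), has_feathers(node1), large(node1), locked(x), mammal(x), penguin(x), ready(x), signed(x), valid(node1), visible(x), wooden(node1)} — 16 facts.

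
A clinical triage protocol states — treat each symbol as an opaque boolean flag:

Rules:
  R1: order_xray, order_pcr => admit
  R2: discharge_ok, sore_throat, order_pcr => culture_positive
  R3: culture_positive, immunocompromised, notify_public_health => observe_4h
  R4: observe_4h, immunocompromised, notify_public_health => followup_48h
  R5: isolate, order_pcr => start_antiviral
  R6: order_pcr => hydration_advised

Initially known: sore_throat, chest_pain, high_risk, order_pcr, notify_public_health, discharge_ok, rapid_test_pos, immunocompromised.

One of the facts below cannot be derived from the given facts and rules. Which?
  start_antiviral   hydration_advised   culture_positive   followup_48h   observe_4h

start_antiviral

Round 1 fires R2, R6, giving culture_positive, hydration_advised.
Round 2 fires R3, giving observe_4h.
Round 3 fires R4, giving followup_48h.
Derived: observe_4h (round 2), hydration_advised (round 1), followup_48h (round 3), culture_positive (round 1). start_antiviral never appears in any round.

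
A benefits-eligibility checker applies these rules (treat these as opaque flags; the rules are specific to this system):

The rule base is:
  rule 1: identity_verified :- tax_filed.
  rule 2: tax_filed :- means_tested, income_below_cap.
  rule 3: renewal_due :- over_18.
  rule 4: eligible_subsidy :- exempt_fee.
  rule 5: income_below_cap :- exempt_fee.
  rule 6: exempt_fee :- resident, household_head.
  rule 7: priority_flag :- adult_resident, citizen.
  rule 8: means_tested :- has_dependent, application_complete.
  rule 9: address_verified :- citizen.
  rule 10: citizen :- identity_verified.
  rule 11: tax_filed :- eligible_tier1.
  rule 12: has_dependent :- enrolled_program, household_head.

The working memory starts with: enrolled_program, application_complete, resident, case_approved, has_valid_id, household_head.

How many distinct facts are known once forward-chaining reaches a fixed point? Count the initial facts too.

15

Round 1: rule 6 [exempt_fee :- resident, household_head.]; rule 12 [has_dependent :- enrolled_program, household_head.]. Adds exempt_fee, has_dependent.
Round 2: rule 4 [eligible_subsidy :- exempt_fee.]; rule 5 [income_below_cap :- exempt_fee.]; rule 8 [means_tested :- has_dependent, application_complete.]. Adds eligible_subsidy, income_below_cap, means_tested.
Round 3: rule 2 [tax_filed :- means_tested, income_below_cap.]. Adds tax_filed.
Round 4: rule 1 [identity_verified :- tax_filed.]. Adds identity_verified.
Round 5: rule 10 [citizen :- identity_verified.]. Adds citizen.
Round 6: rule 9 [address_verified :- citizen.]. Adds address_verified.
Closure: {address_verified, application_complete, case_approved, citizen, eligible_subsidy, enrolled_program, exempt_fee, has_dependent, has_valid_id, household_head, identity_verified, income_below_cap, means_tested, resident, tax_filed} — 15 facts.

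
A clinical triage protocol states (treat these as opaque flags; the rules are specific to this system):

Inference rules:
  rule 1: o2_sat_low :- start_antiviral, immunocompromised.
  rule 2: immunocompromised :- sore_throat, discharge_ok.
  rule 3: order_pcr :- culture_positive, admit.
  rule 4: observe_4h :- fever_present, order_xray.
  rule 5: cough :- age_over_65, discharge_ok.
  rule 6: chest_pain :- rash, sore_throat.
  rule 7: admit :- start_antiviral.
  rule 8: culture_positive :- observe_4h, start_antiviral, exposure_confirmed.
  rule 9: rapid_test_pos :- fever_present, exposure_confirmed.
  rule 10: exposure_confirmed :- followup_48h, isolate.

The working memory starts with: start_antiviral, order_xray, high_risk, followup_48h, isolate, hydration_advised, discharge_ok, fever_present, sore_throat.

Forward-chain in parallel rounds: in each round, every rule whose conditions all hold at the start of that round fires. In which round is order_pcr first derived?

3

Round 1 — rule 2, rule 4, rule 7, rule 10, derive immunocompromised, observe_4h, admit, exposure_confirmed.
Round 2 — rule 1, rule 8, rule 9, derive o2_sat_low, culture_positive, rapid_test_pos.
Round 3 — rule 3, derive order_pcr.
order_pcr first appears in round 3.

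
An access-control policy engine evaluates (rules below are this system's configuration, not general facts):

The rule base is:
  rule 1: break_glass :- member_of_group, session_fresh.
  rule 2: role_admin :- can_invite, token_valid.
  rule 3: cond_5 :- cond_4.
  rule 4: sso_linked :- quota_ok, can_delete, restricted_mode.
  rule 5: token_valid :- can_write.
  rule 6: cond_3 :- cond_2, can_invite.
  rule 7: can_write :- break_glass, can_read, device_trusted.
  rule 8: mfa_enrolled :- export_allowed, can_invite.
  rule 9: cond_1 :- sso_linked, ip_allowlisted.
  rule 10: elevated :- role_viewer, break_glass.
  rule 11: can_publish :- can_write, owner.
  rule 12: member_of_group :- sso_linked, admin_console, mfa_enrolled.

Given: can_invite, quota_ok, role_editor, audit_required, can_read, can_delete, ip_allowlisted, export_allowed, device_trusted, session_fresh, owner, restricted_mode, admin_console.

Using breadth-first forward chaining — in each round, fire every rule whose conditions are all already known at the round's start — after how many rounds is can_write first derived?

[1] rule 4 [sso_linked :- quota_ok, can_delete, restricted_mode.]; rule 8 [mfa_enrolled :- export_allowed, can_invite.]. ⇒ new: sso_linked, mfa_enrolled.
[2] rule 9 [cond_1 :- sso_linked, ip_allowlisted.]; rule 12 [member_of_group :- sso_linked, admin_console, mfa_enrolled.]. ⇒ new: cond_1, member_of_group.
[3] rule 1 [break_glass :- member_of_group, session_fresh.]. ⇒ new: break_glass.
[4] rule 7 [can_write :- break_glass, can_read, device_trusted.]. ⇒ new: can_write.
can_write first appears in round 4.

4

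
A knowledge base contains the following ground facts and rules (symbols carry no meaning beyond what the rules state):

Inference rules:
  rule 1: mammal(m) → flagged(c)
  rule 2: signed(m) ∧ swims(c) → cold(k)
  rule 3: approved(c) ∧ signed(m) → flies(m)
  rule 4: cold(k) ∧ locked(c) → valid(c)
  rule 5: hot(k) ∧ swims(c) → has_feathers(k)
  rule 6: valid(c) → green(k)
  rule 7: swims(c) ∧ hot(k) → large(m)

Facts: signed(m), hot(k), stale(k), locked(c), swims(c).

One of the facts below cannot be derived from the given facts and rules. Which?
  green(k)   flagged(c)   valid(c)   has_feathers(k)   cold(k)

flagged(c)

Round 1: rule 2 [signed(m) ∧ swims(c) → cold(k)]; rule 5 [hot(k) ∧ swims(c) → has_feathers(k)]; rule 7 [swims(c) ∧ hot(k) → large(m)]. Adds cold(k), has_feathers(k), large(m).
Round 2: rule 4 [cold(k) ∧ locked(c) → valid(c)]. Adds valid(c).
Round 3: rule 6 [valid(c) → green(k)]. Adds green(k).
Derived: cold(k) (round 1), green(k) (round 3), has_feathers(k) (round 1), valid(c) (round 2). flagged(c) never appears in any round.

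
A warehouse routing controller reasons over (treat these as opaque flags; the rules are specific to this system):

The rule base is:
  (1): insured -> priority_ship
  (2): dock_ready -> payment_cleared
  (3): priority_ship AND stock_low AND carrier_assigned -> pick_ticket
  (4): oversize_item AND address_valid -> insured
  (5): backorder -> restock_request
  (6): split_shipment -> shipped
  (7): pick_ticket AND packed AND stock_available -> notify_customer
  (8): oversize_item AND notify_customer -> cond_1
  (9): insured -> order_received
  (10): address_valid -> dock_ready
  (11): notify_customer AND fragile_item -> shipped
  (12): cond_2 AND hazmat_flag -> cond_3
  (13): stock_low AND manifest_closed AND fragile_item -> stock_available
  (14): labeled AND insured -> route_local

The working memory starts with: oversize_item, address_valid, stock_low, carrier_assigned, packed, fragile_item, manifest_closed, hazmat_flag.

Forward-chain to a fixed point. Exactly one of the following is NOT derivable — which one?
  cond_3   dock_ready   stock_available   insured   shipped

cond_3

Round 1: (4) [oversize_item AND address_valid -> insured]; (10) [address_valid -> dock_ready]; (13) [stock_low AND manifest_closed AND fragile_item -> stock_available]. Adds insured, dock_ready, stock_available.
Round 2: (1) [insured -> priority_ship]; (2) [dock_ready -> payment_cleared]; (9) [insured -> order_received]. Adds priority_ship, payment_cleared, order_received.
Round 3: (3) [priority_ship AND stock_low AND carrier_assigned -> pick_ticket]. Adds pick_ticket.
Round 4: (7) [pick_ticket AND packed AND stock_available -> notify_customer]. Adds notify_customer.
Round 5: (8) [oversize_item AND notify_customer -> cond_1]; (11) [notify_customer AND fragile_item -> shipped]. Adds cond_1, shipped.
Derived: stock_available (round 1), dock_ready (round 1), insured (round 1), shipped (round 5). cond_3 never appears in any round.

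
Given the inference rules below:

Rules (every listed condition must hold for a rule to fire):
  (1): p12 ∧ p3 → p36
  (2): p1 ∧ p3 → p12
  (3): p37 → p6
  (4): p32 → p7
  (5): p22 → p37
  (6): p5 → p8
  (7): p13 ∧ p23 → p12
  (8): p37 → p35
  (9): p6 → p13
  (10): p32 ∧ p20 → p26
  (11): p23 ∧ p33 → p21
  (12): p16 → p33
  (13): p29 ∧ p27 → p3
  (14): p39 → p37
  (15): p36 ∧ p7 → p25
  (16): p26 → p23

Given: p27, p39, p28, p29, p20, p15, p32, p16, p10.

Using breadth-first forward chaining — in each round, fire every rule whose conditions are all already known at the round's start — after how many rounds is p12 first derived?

4

Round 1 fires (4), (10), (12), (13), (14), giving p7, p26, p33, p3, p37.
Round 2 fires (3), (8), (16), giving p6, p35, p23.
Round 3 fires (9), (11), giving p13, p21.
Round 4 fires (7), giving p12.
p12 first appears in round 4.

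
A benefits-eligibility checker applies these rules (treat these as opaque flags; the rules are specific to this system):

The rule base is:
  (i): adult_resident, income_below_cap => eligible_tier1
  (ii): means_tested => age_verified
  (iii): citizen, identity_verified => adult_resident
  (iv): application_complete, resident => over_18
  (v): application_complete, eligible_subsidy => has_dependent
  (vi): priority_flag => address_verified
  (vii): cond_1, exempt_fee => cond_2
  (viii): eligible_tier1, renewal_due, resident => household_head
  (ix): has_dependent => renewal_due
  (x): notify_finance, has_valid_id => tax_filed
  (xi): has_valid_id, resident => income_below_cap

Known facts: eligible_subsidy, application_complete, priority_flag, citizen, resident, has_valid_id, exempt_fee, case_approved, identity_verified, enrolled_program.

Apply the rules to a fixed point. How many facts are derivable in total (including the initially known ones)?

[1] (iii) [citizen, identity_verified => adult_resident]; (iv) [application_complete, resident => over_18]; (v) [application_complete, eligible_subsidy => has_dependent]; (vi) [priority_flag => address_verified]; (xi) [has_valid_id, resident => income_below_cap]. ⇒ new: adult_resident, over_18, has_dependent, address_verified, income_below_cap.
[2] (i) [adult_resident, income_below_cap => eligible_tier1]; (ix) [has_dependent => renewal_due]. ⇒ new: eligible_tier1, renewal_due.
[3] (viii) [eligible_tier1, renewal_due, resident => household_head]. ⇒ new: household_head.
Closure: {address_verified, adult_resident, application_complete, case_approved, citizen, eligible_subsidy, eligible_tier1, enrolled_program, exempt_fee, has_dependent, has_valid_id, household_head, identity_verified, income_below_cap, over_18, priority_flag, renewal_due, resident} — 18 facts.

18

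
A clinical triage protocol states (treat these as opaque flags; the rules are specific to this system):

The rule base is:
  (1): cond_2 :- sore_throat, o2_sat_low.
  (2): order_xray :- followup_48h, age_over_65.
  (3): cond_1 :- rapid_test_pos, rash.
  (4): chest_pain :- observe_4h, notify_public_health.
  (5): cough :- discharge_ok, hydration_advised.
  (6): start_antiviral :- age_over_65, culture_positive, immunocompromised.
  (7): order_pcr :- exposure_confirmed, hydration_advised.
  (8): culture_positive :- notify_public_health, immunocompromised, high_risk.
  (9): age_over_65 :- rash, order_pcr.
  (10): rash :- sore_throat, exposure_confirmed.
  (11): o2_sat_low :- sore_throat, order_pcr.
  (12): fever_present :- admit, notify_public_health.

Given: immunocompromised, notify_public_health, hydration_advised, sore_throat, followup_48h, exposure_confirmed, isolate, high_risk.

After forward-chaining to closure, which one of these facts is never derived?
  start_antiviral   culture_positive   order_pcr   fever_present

fever_present

Round 1 fires (7), (8), (10), giving order_pcr, culture_positive, rash.
Round 2 fires (9), (11), giving age_over_65, o2_sat_low.
Round 3 fires (1), (2), (6), giving cond_2, order_xray, start_antiviral.
Derived: culture_positive (round 1), start_antiviral (round 3), order_pcr (round 1). fever_present never appears in any round.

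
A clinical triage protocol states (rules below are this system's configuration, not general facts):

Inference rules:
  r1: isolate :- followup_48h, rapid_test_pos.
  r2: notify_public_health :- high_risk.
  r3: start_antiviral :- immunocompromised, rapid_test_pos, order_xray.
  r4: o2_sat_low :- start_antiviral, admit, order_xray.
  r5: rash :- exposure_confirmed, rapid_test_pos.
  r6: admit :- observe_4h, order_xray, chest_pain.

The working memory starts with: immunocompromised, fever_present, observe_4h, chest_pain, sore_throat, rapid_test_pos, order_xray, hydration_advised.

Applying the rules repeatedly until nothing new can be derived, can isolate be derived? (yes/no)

Round 1: r3 [start_antiviral :- immunocompromised, rapid_test_pos, order_xray.]; r6 [admit :- observe_4h, order_xray, chest_pain.]. New: start_antiviral, admit.
Round 2: r4 [o2_sat_low :- start_antiviral, admit, order_xray.]. New: o2_sat_low.
Fixed point reached. isolate is concluded only by r1; r1 needs followup_48h (never derived).

no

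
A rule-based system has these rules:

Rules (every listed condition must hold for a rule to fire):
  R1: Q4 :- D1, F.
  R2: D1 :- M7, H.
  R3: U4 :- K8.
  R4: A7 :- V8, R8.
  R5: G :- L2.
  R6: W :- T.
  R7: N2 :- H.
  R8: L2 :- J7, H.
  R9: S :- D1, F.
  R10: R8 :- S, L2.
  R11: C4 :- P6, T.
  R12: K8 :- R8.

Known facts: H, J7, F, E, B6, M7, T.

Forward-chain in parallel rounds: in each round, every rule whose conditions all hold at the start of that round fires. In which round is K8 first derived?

4

Round 1 — R2, R6, R7, R8, derive D1, W, N2, L2.
Round 2 — R1, R5, R9, derive Q4, G, S.
Round 3 — R10, derive R8.
Round 4 — R12, derive K8.
K8 first appears in round 4.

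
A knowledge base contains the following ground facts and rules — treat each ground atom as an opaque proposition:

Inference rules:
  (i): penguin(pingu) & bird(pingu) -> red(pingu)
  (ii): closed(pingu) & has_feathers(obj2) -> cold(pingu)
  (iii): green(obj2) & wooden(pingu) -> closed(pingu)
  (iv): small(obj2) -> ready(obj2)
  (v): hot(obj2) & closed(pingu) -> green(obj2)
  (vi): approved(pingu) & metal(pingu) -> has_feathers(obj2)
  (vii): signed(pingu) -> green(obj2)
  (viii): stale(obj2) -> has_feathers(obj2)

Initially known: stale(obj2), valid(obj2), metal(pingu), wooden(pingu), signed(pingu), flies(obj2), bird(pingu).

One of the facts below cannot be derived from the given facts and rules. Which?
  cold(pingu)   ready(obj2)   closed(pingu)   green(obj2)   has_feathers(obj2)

ready(obj2)

Round 1 fires (vii), (viii), giving green(obj2), has_feathers(obj2).
Round 2 fires (iii), giving closed(pingu).
Round 3 fires (ii), giving cold(pingu).
Derived: closed(pingu) (round 2), green(obj2) (round 1), cold(pingu) (round 3), has_feathers(obj2) (round 1). ready(obj2) never appears in any round.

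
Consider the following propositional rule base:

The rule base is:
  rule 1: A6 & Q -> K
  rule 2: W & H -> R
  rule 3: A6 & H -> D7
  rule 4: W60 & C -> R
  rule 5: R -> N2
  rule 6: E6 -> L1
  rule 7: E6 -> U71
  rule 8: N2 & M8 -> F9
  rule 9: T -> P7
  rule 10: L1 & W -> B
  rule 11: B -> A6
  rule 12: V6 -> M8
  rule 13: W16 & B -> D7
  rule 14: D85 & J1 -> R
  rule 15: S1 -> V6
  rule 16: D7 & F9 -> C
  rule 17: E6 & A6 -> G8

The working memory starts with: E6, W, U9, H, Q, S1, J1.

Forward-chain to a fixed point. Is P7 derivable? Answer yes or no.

no

[1] rule 2 [W & H -> R]; rule 6 [E6 -> L1]; rule 7 [E6 -> U71]; rule 15 [S1 -> V6]. ⇒ new: R, L1, U71, V6.
[2] rule 5 [R -> N2]; rule 10 [L1 & W -> B]; rule 12 [V6 -> M8]. ⇒ new: N2, B, M8.
[3] rule 8 [N2 & M8 -> F9]; rule 11 [B -> A6]. ⇒ new: F9, A6.
[4] rule 1 [A6 & Q -> K]; rule 3 [A6 & H -> D7]; rule 17 [E6 & A6 -> G8]. ⇒ new: K, D7, G8.
[5] rule 16 [D7 & F9 -> C]. ⇒ new: C.
Fixed point reached. P7 is concluded only by rule 9; rule 9 needs T (never derived).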